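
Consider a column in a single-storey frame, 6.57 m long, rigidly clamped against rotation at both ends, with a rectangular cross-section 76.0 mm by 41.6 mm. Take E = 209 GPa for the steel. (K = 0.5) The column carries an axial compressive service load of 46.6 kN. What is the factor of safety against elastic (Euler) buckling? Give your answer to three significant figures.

n ≈ 1.87

Buckling occurs about the weak axis: I_min = h·b³/12 with b = 41.6 mm (the shorter side).
I_min = 76.0×41.6³/12 = 4.559×10^5 mm⁴
I = 4.559×10^5 mm⁴ = 4.559×10^-7 m⁴
Effective length L_e = K·L = 0.5 × 6.57 = 3.285 m
P_cr = π²EI / L_e² = π² × 209×10⁹ × 4.559×10^-7 / 3.285² = 8.715×10^4 N
Factor of safety n = P_cr / P = 87.154 / 46.6 = 1.87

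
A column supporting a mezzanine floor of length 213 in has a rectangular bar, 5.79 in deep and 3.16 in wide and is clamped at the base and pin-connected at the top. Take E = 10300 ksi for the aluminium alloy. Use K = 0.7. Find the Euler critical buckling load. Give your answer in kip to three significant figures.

P_cr ≈ 69.6 kip

Buckling occurs about the weak axis: I_min = h·b³/12 with b = 3.16 in (the shorter side).
I_min = 5.79×3.16³/12 = 15.23 in⁴
Effective length L_e = K·L = 0.7 × 213 = 149.1 in
P_cr = π²EI / L_e² = π² × 10300×10³ × 15.23 / 149.1² = 6.962×10^4 lb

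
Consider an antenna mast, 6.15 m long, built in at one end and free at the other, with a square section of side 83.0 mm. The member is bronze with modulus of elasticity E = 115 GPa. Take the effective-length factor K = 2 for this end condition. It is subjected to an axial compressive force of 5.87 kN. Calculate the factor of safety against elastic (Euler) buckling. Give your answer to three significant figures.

I = a⁴/12 = 83.0⁴/12 = 3.955×10^6 mm⁴
I = 3.955×10^6 mm⁴ = 3.955×10^-6 m⁴
Effective length L_e = K·L = 2 × 6.15 = 12.30 m
P_cr = π²EI / L_e² = π² × 115×10⁹ × 3.955×10^-6 / 12.30² = 2.967×10^4 N
Factor of safety n = P_cr / P = 29.670 / 5.87 = 5.05

n ≈ 5.05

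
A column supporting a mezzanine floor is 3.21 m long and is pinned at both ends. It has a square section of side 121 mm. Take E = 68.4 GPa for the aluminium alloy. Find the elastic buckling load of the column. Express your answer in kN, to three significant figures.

I = a⁴/12 = 121⁴/12 = 1.786×10^7 mm⁴
I = 1.786×10^7 mm⁴ = 1.786×10^-5 m⁴
Effective length L_e = K·L = 1 × 3.21 = 3.210 m
P_cr = π²EI / L_e² = π² × 68.4×10⁹ × 1.786×10^-5 / 3.210² = 1.170×10^6 N

P_cr ≈ 1170 kN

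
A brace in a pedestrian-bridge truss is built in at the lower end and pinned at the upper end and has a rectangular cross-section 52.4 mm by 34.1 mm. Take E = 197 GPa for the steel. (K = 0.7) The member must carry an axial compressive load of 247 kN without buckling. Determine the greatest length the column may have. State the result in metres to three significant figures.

L_max ≈ 1.67 m

Buckling occurs about the weak axis: I_min = h·b³/12 with b = 34.1 mm (the shorter side).
I_min = 52.4×34.1³/12 = 1.731×10^5 mm⁴
I = 1.731×10^-7 m⁴
At the buckling limit P_cr = P = 2.470×10^5 N
From P_cr = π²EI/(K·L)²:  L = (1/K)·√(π²EI/P_cr) = (1/0.7)·√(π²×1.97×10^11×1.731×10^-7/2.470×10^5)
L = 1.67 m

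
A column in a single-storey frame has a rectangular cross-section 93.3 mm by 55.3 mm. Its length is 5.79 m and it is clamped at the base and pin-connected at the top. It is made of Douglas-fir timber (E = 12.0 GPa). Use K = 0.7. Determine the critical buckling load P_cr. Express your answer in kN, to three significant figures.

Buckling occurs about the weak axis: I_min = h·b³/12 with b = 55.3 mm (the shorter side).
I_min = 93.3×55.3³/12 = 1.315×10^6 mm⁴
I = 1.315×10^6 mm⁴ = 1.315×10^-6 m⁴
Effective length L_e = K·L = 0.7 × 5.79 = 4.053 m
P_cr = π²EI / L_e² = π² × 12.0×10⁹ × 1.315×10^-6 / 4.053² = 9.480×10^3 N

P_cr ≈ 9.48 kN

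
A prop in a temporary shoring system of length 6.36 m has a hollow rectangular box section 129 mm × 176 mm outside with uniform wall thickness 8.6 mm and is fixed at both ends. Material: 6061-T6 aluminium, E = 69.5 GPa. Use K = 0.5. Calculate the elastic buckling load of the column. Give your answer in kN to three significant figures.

Inner dimensions: h_i = 176 − 2×8.6 = 158.8 mm, b_i = 129 − 2×8.6 = 111.8 mm
Weak-axis I_min = (h_o·b_o³ − h_i·b_i³)/12 with b_o = 129, b_i = 111.8 mm (shorter outer/inner sides).
I_min = (176×129³ − 158.8×111.8³)/12 = 1.299×10^7 mm⁴
I = 1.299×10^7 mm⁴ = 1.299×10^-5 m⁴
Effective length L_e = K·L = 0.5 × 6.36 = 3.180 m
P_cr = π²EI / L_e² = π² × 69.5×10⁹ × 1.299×10^-5 / 3.180² = 8.813×10^5 N

P_cr ≈ 881 kN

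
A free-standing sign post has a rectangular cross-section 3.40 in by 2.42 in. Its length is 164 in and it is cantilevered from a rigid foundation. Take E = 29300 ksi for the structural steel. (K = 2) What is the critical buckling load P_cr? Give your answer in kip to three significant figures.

Buckling occurs about the weak axis: I_min = h·b³/12 with b = 2.42 in (the shorter side).
I_min = 3.40×2.42³/12 = 4.016 in⁴
Effective length L_e = K·L = 2 × 164 = 328.0 in
P_cr = π²EI / L_e² = π² × 29300×10³ × 4.016 / 328.0² = 1.079×10^4 lb

P_cr ≈ 10.8 kip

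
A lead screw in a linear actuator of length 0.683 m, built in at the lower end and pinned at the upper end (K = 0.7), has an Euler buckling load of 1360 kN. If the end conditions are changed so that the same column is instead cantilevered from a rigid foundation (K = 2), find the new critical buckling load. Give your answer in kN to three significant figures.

P_cr ≈ 167 kN

P_cr ∝ 1/K², so P_cr,new = P_cr,old × (K_old/K_new)² = 1360 × (0.7/2)²
= 1360 × 0.1225 = 167 kN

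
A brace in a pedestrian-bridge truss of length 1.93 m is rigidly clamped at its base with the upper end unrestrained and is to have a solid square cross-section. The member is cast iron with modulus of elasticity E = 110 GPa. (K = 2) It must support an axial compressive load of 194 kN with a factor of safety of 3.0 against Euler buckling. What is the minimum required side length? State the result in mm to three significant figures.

a ≈ 98.9 mm

Required P_cr = n·P = 3.0 × 194 = 582.0 kN
L_e = K·L = 2 × 1.93 = 3.860 m
Required I = P_cr·L_e²/(π²E) = 5.820×10^5 × 3.860² / (π² × 1.10×10^11) = 7.987×10^-6 m⁴
I_req = 7.987×10^6 mm⁴
Solid square: I = a⁴/12  ⇒  a = (12I)^(1/4) = (12×7.987×10^6)^(1/4) = 98.9 mm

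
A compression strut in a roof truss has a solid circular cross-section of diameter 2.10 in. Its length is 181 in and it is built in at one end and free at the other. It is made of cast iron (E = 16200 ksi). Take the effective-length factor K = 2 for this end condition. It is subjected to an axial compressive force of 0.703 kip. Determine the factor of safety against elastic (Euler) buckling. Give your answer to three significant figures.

I = πd⁴/64 = π×2.10⁴/64 = 0.9547 in⁴
Effective length L_e = K·L = 2 × 181 = 362.0 in
P_cr = π²EI / L_e² = π² × 16200×10³ × 0.9547 / 362.0² = 1.165×10^3 lb
Factor of safety n = P_cr / P = 1.1648 / 0.703 = 1.66

n ≈ 1.66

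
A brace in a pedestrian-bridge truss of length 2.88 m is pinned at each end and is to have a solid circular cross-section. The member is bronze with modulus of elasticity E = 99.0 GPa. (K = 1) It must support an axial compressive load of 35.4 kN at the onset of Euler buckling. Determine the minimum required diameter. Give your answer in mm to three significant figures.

d ≈ 49.7 mm

L_e = K·L = 1 × 2.88 = 2.880 m
Required I = P_cr·L_e²/(π²E) = 3.540×10^4 × 2.880² / (π² × 9.90×10^10) = 3.005×10^-7 m⁴
I_req = 3.005×10^5 mm⁴
Solid circle: I = πd⁴/64  ⇒  d = (64I/π)^(1/4) = (64×3.005×10^5/π)^(1/4) = 49.7 mm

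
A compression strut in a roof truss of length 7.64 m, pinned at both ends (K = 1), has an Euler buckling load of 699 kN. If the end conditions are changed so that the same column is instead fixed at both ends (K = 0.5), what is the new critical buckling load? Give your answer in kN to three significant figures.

P_cr ∝ 1/K², so P_cr,new = P_cr,old × (K_old/K_new)² = 699 × (1/0.5)²
= 699 × 4.000 = 2800 kN

P_cr ≈ 2800 kN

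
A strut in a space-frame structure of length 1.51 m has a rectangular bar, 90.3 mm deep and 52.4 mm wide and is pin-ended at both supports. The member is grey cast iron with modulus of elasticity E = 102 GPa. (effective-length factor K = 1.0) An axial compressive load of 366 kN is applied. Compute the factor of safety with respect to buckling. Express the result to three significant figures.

Buckling occurs about the weak axis: I_min = h·b³/12 with b = 52.4 mm (the shorter side).
I_min = 90.3×52.4³/12 = 1.083×10^6 mm⁴
I = 1.083×10^6 mm⁴ = 1.083×10^-6 m⁴
Effective length L_e = K·L = 1 × 1.51 = 1.510 m
P_cr = π²EI / L_e² = π² × 102×10⁹ × 1.083×10^-6 / 1.510² = 4.780×10^5 N
Factor of safety n = P_cr / P = 478.02 / 366 = 1.31

n ≈ 1.31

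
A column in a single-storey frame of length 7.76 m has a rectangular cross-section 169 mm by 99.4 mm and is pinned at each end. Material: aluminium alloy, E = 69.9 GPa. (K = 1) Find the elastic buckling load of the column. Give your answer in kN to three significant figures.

Buckling occurs about the weak axis: I_min = h·b³/12 with b = 99.4 mm (the shorter side).
I_min = 169×99.4³/12 = 1.383×10^7 mm⁴
I = 1.383×10^7 mm⁴ = 1.383×10^-5 m⁴
Effective length L_e = K·L = 1 × 7.76 = 7.760 m
P_cr = π²EI / L_e² = π² × 69.9×10⁹ × 1.383×10^-5 / 7.760² = 1.585×10^5 N

P_cr ≈ 158 kN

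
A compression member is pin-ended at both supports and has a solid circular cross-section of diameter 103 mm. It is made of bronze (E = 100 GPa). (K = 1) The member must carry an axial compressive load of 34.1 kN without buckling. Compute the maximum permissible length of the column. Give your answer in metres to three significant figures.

L_max ≈ 12.6 m

I = πd⁴/64 = π×103⁴/64 = 5.525×10^6 mm⁴
I = 5.525×10^-6 m⁴
At the buckling limit P_cr = P = 3.410×10^4 N
From P_cr = π²EI/(K·L)²:  L = (1/K)·√(π²EI/P_cr) = (1/1)·√(π²×1.00×10^11×5.525×10^-6/3.410×10^4)
L = 12.6 m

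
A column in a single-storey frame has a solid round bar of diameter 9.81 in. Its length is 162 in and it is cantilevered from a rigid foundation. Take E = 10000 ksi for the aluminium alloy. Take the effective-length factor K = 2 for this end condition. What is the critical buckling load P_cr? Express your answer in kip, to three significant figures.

I = πd⁴/64 = π×9.81⁴/64 = 454.6 in⁴
Effective length L_e = K·L = 2 × 162 = 324.0 in
P_cr = π²EI / L_e² = π² × 10000×10³ × 454.6 / 324.0² = 4.274×10^5 lb

P_cr ≈ 427 kip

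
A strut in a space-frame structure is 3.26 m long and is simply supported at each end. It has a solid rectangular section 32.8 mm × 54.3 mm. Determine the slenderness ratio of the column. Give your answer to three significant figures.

λ ≈ 344

Buckling occurs about the weak axis: I_min = h·b³/12 with b = 32.8 mm (the shorter side).
I_min = 54.3×32.8³/12 = 1.597×10^5 mm⁴
A = 1.781×10^3 mm²;  r_min = √(I/A) = √(1.597×10^5/1.781×10^3) = 9.469 mm
L_e = K·L = 1 × 3.26 m = 3.260 m = 3260.0 mm
λ = L_e / r_min = 3260.0 / 9.469 = 344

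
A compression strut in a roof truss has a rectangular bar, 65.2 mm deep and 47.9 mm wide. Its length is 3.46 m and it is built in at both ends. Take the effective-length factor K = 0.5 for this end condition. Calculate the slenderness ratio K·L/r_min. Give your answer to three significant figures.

For a rectangle r_min = b/√12 = 47.9/√12 = 13.83 mm
L_e = K·L = 0.5 × 3.46 m = 1.730 m = 1730.0 mm
λ = L_e / r_min = 1730.0 / 13.83 = 125

λ ≈ 125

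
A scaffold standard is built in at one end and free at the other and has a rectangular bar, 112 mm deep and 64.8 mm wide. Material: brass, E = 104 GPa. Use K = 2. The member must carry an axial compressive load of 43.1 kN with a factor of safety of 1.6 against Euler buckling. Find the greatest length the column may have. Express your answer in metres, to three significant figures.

Buckling occurs about the weak axis: I_min = h·b³/12 with b = 64.8 mm (the shorter side).
I_min = 112×64.8³/12 = 2.540×10^6 mm⁴
I = 2.540×10^-6 m⁴
Required critical load P_cr = n·P = 1.6 × 43.1 = 68.96 kN = 6.896×10^4 N
From P_cr = π²EI/(K·L)²:  L = (1/K)·√(π²EI/P_cr) = (1/2)·√(π²×1.04×10^11×2.540×10^-6/6.896×10^4)
L = 3.07 m

L_max ≈ 3.07 m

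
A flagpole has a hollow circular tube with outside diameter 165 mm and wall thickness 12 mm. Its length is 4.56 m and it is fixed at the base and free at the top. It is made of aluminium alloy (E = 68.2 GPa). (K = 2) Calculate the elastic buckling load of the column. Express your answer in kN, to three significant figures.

P_cr ≈ 137 kN

Inner diameter d_i = 165 − 2×12 = 141.0 mm
I = π(d_o⁴ − d_i⁴)/64 = π(165⁴ − 141.0⁴)/64 = 1.698×10^7 mm⁴
I = 1.698×10^7 mm⁴ = 1.698×10^-5 m⁴
Effective length L_e = K·L = 2 × 4.56 = 9.120 m
P_cr = π²EI / L_e² = π² × 68.2×10⁹ × 1.698×10^-5 / 9.120² = 1.374×10^5 N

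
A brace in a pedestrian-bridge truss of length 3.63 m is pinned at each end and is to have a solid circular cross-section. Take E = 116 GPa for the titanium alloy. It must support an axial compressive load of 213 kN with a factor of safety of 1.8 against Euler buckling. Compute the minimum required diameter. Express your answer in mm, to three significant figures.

Required P_cr = n·P = 1.8 × 213 = 383.4 kN
L_e = K·L = 1 × 3.63 = 3.630 m
Required I = P_cr·L_e²/(π²E) = 3.834×10^5 × 3.630² / (π² × 1.16×10^11) = 4.413×10^-6 m⁴
I_req = 4.413×10^6 mm⁴
Solid circle: I = πd⁴/64  ⇒  d = (64I/π)^(1/4) = (64×4.413×10^6/π)^(1/4) = 97.4 mm

d ≈ 97.4 mm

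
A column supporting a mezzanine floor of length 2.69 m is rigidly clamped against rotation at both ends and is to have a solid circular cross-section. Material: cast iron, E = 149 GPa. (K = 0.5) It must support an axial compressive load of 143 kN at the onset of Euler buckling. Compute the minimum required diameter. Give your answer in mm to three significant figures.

d ≈ 43.5 mm

L_e = K·L = 0.5 × 2.69 = 1.345 m
Required I = P_cr·L_e²/(π²E) = 1.430×10^5 × 1.345² / (π² × 1.49×10^11) = 1.759×10^-7 m⁴
I_req = 1.759×10^5 mm⁴
Solid circle: I = πd⁴/64  ⇒  d = (64I/π)^(1/4) = (64×1.759×10^5/π)^(1/4) = 43.5 mm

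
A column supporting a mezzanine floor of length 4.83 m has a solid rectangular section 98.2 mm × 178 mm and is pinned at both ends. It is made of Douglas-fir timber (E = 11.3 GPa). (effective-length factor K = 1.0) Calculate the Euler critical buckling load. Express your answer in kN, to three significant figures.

P_cr ≈ 67.2 kN

Buckling occurs about the weak axis: I_min = h·b³/12 with b = 98.2 mm (the shorter side).
I_min = 178×98.2³/12 = 1.405×10^7 mm⁴
I = 1.405×10^7 mm⁴ = 1.405×10^-5 m⁴
Effective length L_e = K·L = 1 × 4.83 = 4.830 m
P_cr = π²EI / L_e² = π² × 11.3×10⁹ × 1.405×10^-5 / 4.830² = 6.715×10^4 N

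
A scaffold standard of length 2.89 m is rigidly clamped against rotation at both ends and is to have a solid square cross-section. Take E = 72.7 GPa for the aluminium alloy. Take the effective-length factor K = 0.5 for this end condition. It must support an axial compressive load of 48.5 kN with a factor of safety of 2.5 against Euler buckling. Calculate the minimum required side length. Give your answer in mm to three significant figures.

a ≈ 45.4 mm

Required P_cr = n·P = 2.5 × 48.5 = 121.2 kN
L_e = K·L = 0.5 × 2.89 = 1.445 m
Required I = P_cr·L_e²/(π²E) = 1.212×10^5 × 1.445² / (π² × 7.27×10^10) = 3.528×10^-7 m⁴
I_req = 3.528×10^5 mm⁴
Solid square: I = a⁴/12  ⇒  a = (12I)^(1/4) = (12×3.528×10^5)^(1/4) = 45.4 mm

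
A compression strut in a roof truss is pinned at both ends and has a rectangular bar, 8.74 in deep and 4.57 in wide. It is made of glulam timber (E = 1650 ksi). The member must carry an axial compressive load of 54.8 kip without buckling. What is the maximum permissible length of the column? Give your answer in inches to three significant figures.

L_max ≈ 144 in

Buckling occurs about the weak axis: I_min = h·b³/12 with b = 4.57 in (the shorter side).
I_min = 8.74×4.57³/12 = 69.52 in⁴
At the buckling limit P_cr = P = 5.480×10^4 lb
From P_cr = π²EI/(K·L)²:  L = (1/K)·√(π²EI/P_cr) = (1/1)·√(π²×1.65×10^6×69.52/5.480×10^4)
L = 144 in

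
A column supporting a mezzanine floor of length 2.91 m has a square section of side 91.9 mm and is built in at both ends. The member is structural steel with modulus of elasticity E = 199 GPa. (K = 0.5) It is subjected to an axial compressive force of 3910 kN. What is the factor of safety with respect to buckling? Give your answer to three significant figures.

n ≈ 1.41

I = a⁴/12 = 91.9⁴/12 = 5.944×10^6 mm⁴
I = 5.944×10^6 mm⁴ = 5.944×10^-6 m⁴
Effective length L_e = K·L = 0.5 × 2.91 = 1.455 m
P_cr = π²EI / L_e² = π² × 199×10⁹ × 5.944×10^-6 / 1.455² = 5.515×10^6 N
Factor of safety n = P_cr / P = 5514.5 / 3910 = 1.41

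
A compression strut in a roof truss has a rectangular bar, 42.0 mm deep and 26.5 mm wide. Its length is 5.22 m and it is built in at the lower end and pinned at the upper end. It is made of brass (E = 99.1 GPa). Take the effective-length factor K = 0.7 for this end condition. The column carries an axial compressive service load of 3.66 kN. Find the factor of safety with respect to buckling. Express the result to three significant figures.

n ≈ 1.30

Buckling occurs about the weak axis: I_min = h·b³/12 with b = 26.5 mm (the shorter side).
I_min = 42.0×26.5³/12 = 6.513×10^4 mm⁴
I = 6.513×10^4 mm⁴ = 6.513×10^-8 m⁴
Effective length L_e = K·L = 0.7 × 5.22 = 3.654 m
P_cr = π²EI / L_e² = π² × 99.1×10⁹ × 6.513×10^-8 / 3.654² = 4.771×10^3 N
Factor of safety n = P_cr / P = 4.7714 / 3.66 = 1.30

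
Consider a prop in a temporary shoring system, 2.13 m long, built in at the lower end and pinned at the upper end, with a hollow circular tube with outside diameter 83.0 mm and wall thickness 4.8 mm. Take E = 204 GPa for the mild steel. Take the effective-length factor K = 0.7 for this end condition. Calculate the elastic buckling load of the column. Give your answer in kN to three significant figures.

P_cr ≈ 819 kN

Inner diameter d_i = 83.0 − 2×4.8 = 73.40 mm
I = π(d_o⁴ − d_i⁴)/64 = π(83.0⁴ − 73.40⁴)/64 = 9.048×10^5 mm⁴
I = 9.048×10^5 mm⁴ = 9.048×10^-7 m⁴
Effective length L_e = K·L = 0.7 × 2.13 = 1.491 m
P_cr = π²EI / L_e² = π² × 204×10⁹ × 9.048×10^-7 / 1.491² = 8.195×10^5 N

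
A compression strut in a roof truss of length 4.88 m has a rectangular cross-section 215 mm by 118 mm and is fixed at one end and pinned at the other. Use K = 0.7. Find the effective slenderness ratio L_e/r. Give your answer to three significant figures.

Buckling occurs about the weak axis: I_min = h·b³/12 with b = 118 mm (the shorter side).
I_min = 215×118³/12 = 2.944×10^7 mm⁴
A = 2.537×10^4 mm²;  r_min = √(I/A) = √(2.944×10^7/2.537×10^4) = 34.06 mm
L_e = K·L = 0.7 × 4.88 m = 3.416 m = 3416.0 mm
λ = L_e / r_min = 3416.0 / 34.06 = 100

λ ≈ 100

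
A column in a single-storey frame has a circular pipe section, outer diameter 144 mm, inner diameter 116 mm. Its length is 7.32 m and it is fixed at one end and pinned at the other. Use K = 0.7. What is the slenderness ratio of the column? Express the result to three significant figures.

d_o = 144 mm, d_i = 116 mm
I = π(d_o⁴ − d_i⁴)/64 = π(144⁴ − 116.0⁴)/64 = 1.222×10^7 mm⁴
A = 5.718×10^3 mm²;  r_min = √(I/A) = √(1.222×10^7/5.718×10^3) = 46.23 mm
L_e = K·L = 0.7 × 7.32 m = 5.124 m = 5124.0 mm
λ = L_e / r_min = 5124.0 / 46.23 = 111

λ ≈ 111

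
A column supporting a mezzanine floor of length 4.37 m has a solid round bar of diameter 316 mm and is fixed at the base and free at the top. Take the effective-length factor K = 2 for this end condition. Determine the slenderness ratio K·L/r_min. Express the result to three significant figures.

For a solid circle r = d/4 = 316/4 = 79.00 mm
L_e = K·L = 2 × 4.37 m = 8.740 m = 8740.0 mm
λ = L_e / r_min = 8740.0 / 79.00 = 111

λ ≈ 111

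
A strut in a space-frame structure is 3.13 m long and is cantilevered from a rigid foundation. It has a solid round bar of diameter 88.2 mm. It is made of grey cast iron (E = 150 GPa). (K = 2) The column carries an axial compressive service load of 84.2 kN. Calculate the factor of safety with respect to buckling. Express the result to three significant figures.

n ≈ 1.33

I = πd⁴/64 = π×88.2⁴/64 = 2.971×10^6 mm⁴
I = 2.971×10^6 mm⁴ = 2.971×10^-6 m⁴
Effective length L_e = K·L = 2 × 3.13 = 6.260 m
P_cr = π²EI / L_e² = π² × 150×10⁹ × 2.971×10^-6 / 6.260² = 1.122×10^5 N
Factor of safety n = P_cr / P = 112.22 / 84.2 = 1.33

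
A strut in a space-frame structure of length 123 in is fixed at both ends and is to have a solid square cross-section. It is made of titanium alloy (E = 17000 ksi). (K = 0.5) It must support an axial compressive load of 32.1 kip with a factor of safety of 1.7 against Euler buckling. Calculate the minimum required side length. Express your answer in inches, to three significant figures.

a ≈ 1.96 in

Required P_cr = n·P = 1.7 × 32.1 = 54.57 kip
L_e = K·L = 0.5 × 123 = 61.50 in
Required I = P_cr·L_e²/(π²E) = 5.457×10^4 × 61.50² / (π² × 1.70×10^7) = 1.230 in⁴
Solid square: I = a⁴/12  ⇒  a = (12I)^(1/4) = (12×1.230)^(1/4) = 1.96 in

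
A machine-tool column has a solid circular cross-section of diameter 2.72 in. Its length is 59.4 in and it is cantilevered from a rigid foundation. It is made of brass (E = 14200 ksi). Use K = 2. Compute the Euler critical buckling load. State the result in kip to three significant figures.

I = πd⁴/64 = π×2.72⁴/64 = 2.687 in⁴
Effective length L_e = K·L = 2 × 59.4 = 118.8 in
P_cr = π²EI / L_e² = π² × 14200×10³ × 2.687 / 118.8² = 2.668×10^4 lb

P_cr ≈ 26.7 kip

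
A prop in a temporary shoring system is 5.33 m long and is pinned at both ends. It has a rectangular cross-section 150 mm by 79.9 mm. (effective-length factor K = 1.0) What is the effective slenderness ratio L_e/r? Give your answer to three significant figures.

λ ≈ 231

For a rectangle r_min = b/√12 = 79.9/√12 = 23.07 mm
L_e = K·L = 1 × 5.33 m = 5.330 m = 5330.0 mm
λ = L_e / r_min = 5330.0 / 23.07 = 231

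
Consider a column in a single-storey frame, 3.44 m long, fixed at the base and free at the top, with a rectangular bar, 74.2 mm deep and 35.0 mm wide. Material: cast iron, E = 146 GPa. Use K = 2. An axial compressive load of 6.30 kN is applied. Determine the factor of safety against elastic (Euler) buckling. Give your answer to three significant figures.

Buckling occurs about the weak axis: I_min = h·b³/12 with b = 35.0 mm (the shorter side).
I_min = 74.2×35.0³/12 = 2.651×10^5 mm⁴
I = 2.651×10^5 mm⁴ = 2.651×10^-7 m⁴
Effective length L_e = K·L = 2 × 3.44 = 6.880 m
P_cr = π²EI / L_e² = π² × 146×10⁹ × 2.651×10^-7 / 6.880² = 8.071×10^3 N
Factor of safety n = P_cr / P = 8.0705 / 6.30 = 1.28

n ≈ 1.28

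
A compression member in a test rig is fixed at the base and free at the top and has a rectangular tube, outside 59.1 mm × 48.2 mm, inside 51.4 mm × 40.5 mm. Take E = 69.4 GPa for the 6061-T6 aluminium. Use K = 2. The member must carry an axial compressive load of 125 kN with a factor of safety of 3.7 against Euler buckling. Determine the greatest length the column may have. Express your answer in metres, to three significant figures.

Weak-axis I_min = (h_o·b_o³ − h_i·b_i³)/12 with b_o = 48.2, b_i = 40.50 mm (shorter outer/inner sides).
I_min = (59.1×48.2³ − 51.40×40.50³)/12 = 2.670×10^5 mm⁴
I = 2.670×10^-7 m⁴
Required critical load P_cr = n·P = 3.7 × 125 = 462.5 kN = 4.625×10^5 N
From P_cr = π²EI/(K·L)²:  L = (1/K)·√(π²EI/P_cr) = (1/2)·√(π²×6.94×10^10×2.670×10^-7/4.625×10^5)
L = 0.314 m

L_max ≈ 0.314 m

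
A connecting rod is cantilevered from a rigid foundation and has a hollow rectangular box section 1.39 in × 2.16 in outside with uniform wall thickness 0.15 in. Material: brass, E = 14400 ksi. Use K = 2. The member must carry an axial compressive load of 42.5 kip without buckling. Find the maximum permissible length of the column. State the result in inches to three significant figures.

L_max ≈ 15.4 in

Inner dimensions: h_i = 2.16 − 2×0.15 = 1.860 in, b_i = 1.39 − 2×0.15 = 1.090 in
Weak-axis I_min = (h_o·b_o³ − h_i·b_i³)/12 with b_o = 1.39, b_i = 1.090 in (shorter outer/inner sides).
I_min = (2.16×1.39³ − 1.860×1.090³)/12 = 0.2827 in⁴
At the buckling limit P_cr = P = 4.250×10^4 lb
From P_cr = π²EI/(K·L)²:  L = (1/K)·√(π²EI/P_cr) = (1/2)·√(π²×1.44×10^7×0.2827/4.250×10^4)
L = 15.4 in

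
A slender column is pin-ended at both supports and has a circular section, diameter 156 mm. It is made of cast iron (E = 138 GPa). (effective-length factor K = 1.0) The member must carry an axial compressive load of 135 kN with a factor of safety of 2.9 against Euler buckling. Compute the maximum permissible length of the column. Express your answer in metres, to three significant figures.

L_max ≈ 10.1 m

I = πd⁴/64 = π×156⁴/64 = 2.907×10^7 mm⁴
I = 2.907×10^-5 m⁴
Required critical load P_cr = n·P = 2.9 × 135 = 391.5 kN = 3.915×10^5 N
From P_cr = π²EI/(K·L)²:  L = (1/K)·√(π²EI/P_cr) = (1/1)·√(π²×1.38×10^11×2.907×10^-5/3.915×10^5)
L = 10.1 m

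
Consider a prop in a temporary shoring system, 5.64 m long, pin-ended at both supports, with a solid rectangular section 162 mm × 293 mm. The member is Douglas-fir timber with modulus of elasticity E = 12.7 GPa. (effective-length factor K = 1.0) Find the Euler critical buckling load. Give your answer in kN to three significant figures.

P_cr ≈ 409 kN

Buckling occurs about the weak axis: I_min = h·b³/12 with b = 162 mm (the shorter side).
I_min = 293×162³/12 = 1.038×10^8 mm⁴
I = 1.038×10^8 mm⁴ = 1.038×10^-4 m⁴
Effective length L_e = K·L = 1 × 5.64 = 5.640 m
P_cr = π²EI / L_e² = π² × 12.7×10⁹ × 1.038×10^-4 / 5.640² = 4.091×10^5 N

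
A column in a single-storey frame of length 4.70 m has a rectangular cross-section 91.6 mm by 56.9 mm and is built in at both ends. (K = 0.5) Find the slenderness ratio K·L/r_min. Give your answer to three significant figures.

λ ≈ 143

For a rectangle r_min = b/√12 = 56.9/√12 = 16.43 mm
L_e = K·L = 0.5 × 4.70 m = 2.350 m = 2350.0 mm
λ = L_e / r_min = 2350.0 / 16.43 = 143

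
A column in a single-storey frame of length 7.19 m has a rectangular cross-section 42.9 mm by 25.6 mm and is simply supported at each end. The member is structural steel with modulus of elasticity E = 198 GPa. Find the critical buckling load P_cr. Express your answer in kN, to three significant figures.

P_cr ≈ 2.27 kN

Buckling occurs about the weak axis: I_min = h·b³/12 with b = 25.6 mm (the shorter side).
I_min = 42.9×25.6³/12 = 5.998×10^4 mm⁴
I = 5.998×10^4 mm⁴ = 5.998×10^-8 m⁴
Effective length L_e = K·L = 1 × 7.19 = 7.190 m
P_cr = π²EI / L_e² = π² × 198×10⁹ × 5.998×10^-8 / 7.190² = 2.267×10^3 N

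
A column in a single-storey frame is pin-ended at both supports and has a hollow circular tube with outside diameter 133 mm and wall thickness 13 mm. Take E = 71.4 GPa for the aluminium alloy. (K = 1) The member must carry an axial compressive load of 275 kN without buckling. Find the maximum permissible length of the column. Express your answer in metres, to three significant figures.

Inner diameter d_i = 133 − 2×13 = 107.0 mm
I = π(d_o⁴ − d_i⁴)/64 = π(133⁴ − 107.0⁴)/64 = 8.925×10^6 mm⁴
I = 8.925×10^-6 m⁴
At the buckling limit P_cr = P = 2.750×10^5 N
From P_cr = π²EI/(K·L)²:  L = (1/K)·√(π²EI/P_cr) = (1/1)·√(π²×7.14×10^10×8.925×10^-6/2.750×10^5)
L = 4.78 m

L_max ≈ 4.78 m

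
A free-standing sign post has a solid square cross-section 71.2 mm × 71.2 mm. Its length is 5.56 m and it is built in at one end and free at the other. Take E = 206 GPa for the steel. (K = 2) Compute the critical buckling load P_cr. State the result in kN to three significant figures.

P_cr ≈ 35.2 kN

I = a⁴/12 = 71.2⁴/12 = 2.142×10^6 mm⁴
I = 2.142×10^6 mm⁴ = 2.142×10^-6 m⁴
Effective length L_e = K·L = 2 × 5.56 = 11.12 m
P_cr = π²EI / L_e² = π² × 206×10⁹ × 2.142×10^-6 / 11.12² = 3.521×10^4 N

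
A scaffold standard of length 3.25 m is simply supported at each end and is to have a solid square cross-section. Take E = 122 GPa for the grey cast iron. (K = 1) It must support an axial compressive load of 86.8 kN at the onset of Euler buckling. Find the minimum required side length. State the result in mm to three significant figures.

L_e = K·L = 1 × 3.25 = 3.250 m
Required I = P_cr·L_e²/(π²E) = 8.680×10^4 × 3.250² / (π² × 1.22×10^11) = 7.614×10^-7 m⁴
I_req = 7.614×10^5 mm⁴
Solid square: I = a⁴/12  ⇒  a = (12I)^(1/4) = (12×7.614×10^5)^(1/4) = 55.0 mm

a ≈ 55.0 mm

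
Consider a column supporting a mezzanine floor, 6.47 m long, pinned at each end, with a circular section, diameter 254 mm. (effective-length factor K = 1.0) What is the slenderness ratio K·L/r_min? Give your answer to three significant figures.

For a solid circle r = d/4 = 254/4 = 63.50 mm
L_e = K·L = 1 × 6.47 m = 6.470 m = 6470.0 mm
λ = L_e / r_min = 6470.0 / 63.50 = 102

λ ≈ 102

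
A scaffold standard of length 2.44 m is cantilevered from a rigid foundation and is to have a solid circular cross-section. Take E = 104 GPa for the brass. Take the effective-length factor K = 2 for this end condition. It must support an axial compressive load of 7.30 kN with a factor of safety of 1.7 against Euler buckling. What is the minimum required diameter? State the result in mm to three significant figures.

d ≈ 49.2 mm

Required P_cr = n·P = 1.7 × 7.30 = 12.41 kN
L_e = K·L = 2 × 2.44 = 4.880 m
Required I = P_cr·L_e²/(π²E) = 1.241×10^4 × 4.880² / (π² × 1.04×10^11) = 2.879×10^-7 m⁴
I_req = 2.879×10^5 mm⁴
Solid circle: I = πd⁴/64  ⇒  d = (64I/π)^(1/4) = (64×2.879×10^5/π)^(1/4) = 49.2 mm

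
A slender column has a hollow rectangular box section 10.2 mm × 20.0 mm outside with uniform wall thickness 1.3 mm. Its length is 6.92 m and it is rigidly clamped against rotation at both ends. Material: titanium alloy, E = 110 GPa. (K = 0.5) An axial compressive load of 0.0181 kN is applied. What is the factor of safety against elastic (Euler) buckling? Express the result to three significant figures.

n ≈ 5.67

Inner dimensions: h_i = 20.0 − 2×1.3 = 17.40 mm, b_i = 10.2 − 2×1.3 = 7.600 mm
Weak-axis I_min = (h_o·b_o³ − h_i·b_i³)/12 with b_o = 10.2, b_i = 7.600 mm (shorter outer/inner sides).
I_min = (20.0×10.2³ − 17.40×7.600³)/12 = 1.132×10^3 mm⁴
I = 1.132×10^3 mm⁴ = 1.132×10^-9 m⁴
Effective length L_e = K·L = 0.5 × 6.92 = 3.460 m
P_cr = π²EI / L_e² = π² × 110×10⁹ × 1.132×10^-9 / 3.460² = 102.7 N
Factor of safety n = P_cr / P = 0.10267 / 0.0181 = 5.67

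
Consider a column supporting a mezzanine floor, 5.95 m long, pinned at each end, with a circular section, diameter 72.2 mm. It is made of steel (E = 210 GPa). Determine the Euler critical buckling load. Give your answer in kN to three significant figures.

I = πd⁴/64 = π×72.2⁴/64 = 1.334×10^6 mm⁴
I = 1.334×10^6 mm⁴ = 1.334×10^-6 m⁴
Effective length L_e = K·L = 1 × 5.95 = 5.950 m
P_cr = π²EI / L_e² = π² × 210×10⁹ × 1.334×10^-6 / 5.950² = 7.809×10^4 N

P_cr ≈ 78.1 kN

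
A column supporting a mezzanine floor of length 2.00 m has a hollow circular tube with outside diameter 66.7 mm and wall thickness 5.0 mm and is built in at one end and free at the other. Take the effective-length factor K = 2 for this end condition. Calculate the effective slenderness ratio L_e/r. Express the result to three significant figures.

λ ≈ 183

Inner diameter d_i = 66.7 − 2×5.0 = 56.70 mm
I = π(d_o⁴ − d_i⁴)/64 = π(66.7⁴ − 56.70⁴)/64 = 4.642×10^5 mm⁴
A = 969.2 mm²;  r_min = √(I/A) = √(4.642×10^5/969.2) = 21.89 mm
L_e = K·L = 2 × 2.00 m = 4.000 m = 4000.0 mm
λ = L_e / r_min = 4000.0 / 21.89 = 183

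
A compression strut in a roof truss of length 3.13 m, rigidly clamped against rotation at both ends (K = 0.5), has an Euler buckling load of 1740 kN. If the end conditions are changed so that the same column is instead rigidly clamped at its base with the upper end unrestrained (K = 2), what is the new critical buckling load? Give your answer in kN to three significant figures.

P_cr ≈ 109 kN

P_cr ∝ 1/K², so P_cr,new = P_cr,old × (K_old/K_new)² = 1740 × (0.5/2)²
= 1740 × 0.06250 = 109 kN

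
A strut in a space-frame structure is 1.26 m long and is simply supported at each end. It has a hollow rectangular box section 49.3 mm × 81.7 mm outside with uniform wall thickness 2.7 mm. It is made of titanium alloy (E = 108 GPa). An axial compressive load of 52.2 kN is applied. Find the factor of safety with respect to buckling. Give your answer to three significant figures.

n ≈ 3.57

Inner dimensions: h_i = 81.7 − 2×2.7 = 76.30 mm, b_i = 49.3 − 2×2.7 = 43.90 mm
Weak-axis I_min = (h_o·b_o³ − h_i·b_i³)/12 with b_o = 49.3, b_i = 43.90 mm (shorter outer/inner sides).
I_min = (81.7×49.3³ − 76.30×43.90³)/12 = 2.779×10^5 mm⁴
I = 2.779×10^5 mm⁴ = 2.779×10^-7 m⁴
Effective length L_e = K·L = 1 × 1.26 = 1.260 m
P_cr = π²EI / L_e² = π² × 108×10⁹ × 2.779×10^-7 / 1.260² = 1.866×10^5 N
Factor of safety n = P_cr / P = 186.55 / 52.2 = 3.57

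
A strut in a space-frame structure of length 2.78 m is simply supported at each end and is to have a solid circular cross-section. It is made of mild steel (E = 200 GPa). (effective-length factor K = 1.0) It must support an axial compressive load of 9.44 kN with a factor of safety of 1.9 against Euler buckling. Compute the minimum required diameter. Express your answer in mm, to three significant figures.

Required P_cr = n·P = 1.9 × 9.44 = 17.94 kN
L_e = K·L = 1 × 2.78 = 2.780 m
Required I = P_cr·L_e²/(π²E) = 1.794×10^4 × 2.780² / (π² × 2.00×10^11) = 7.022×10^-8 m⁴
I_req = 7.022×10^4 mm⁴
Solid circle: I = πd⁴/64  ⇒  d = (64I/π)^(1/4) = (64×7.022×10^4/π)^(1/4) = 34.6 mm

d ≈ 34.6 mm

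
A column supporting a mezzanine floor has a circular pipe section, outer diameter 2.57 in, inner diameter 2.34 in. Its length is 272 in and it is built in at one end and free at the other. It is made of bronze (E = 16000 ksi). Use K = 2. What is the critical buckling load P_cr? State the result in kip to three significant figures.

P_cr ≈ 0.357 kip

d_o = 2.57 in, d_i = 2.34 in
I = π(d_o⁴ − d_i⁴)/64 = π(2.57⁴ − 2.340⁴)/64 = 0.6697 in⁴
Effective length L_e = K·L = 2 × 272 = 544.0 in
P_cr = π²EI / L_e² = π² × 16000×10³ × 0.6697 / 544.0² = 357.3 lb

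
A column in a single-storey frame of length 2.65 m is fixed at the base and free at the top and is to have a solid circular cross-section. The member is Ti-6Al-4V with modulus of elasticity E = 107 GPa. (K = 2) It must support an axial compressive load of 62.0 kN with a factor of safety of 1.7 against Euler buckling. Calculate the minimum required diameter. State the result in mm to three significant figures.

d ≈ 86.9 mm

Required P_cr = n·P = 1.7 × 62.0 = 105.4 kN
L_e = K·L = 2 × 2.65 = 5.300 m
Required I = P_cr·L_e²/(π²E) = 1.054×10^5 × 5.300² / (π² × 1.07×10^11) = 2.804×10^-6 m⁴
I_req = 2.804×10^6 mm⁴
Solid circle: I = πd⁴/64  ⇒  d = (64I/π)^(1/4) = (64×2.804×10^6/π)^(1/4) = 86.9 mm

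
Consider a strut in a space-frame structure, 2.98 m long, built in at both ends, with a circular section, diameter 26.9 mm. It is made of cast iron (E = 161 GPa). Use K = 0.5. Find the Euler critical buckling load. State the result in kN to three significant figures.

P_cr ≈ 18.4 kN

I = πd⁴/64 = π×26.9⁴/64 = 2.570×10^4 mm⁴
I = 2.570×10^4 mm⁴ = 2.570×10^-8 m⁴
Effective length L_e = K·L = 0.5 × 2.98 = 1.490 m
P_cr = π²EI / L_e² = π² × 161×10⁹ × 2.570×10^-8 / 1.490² = 1.840×10^4 N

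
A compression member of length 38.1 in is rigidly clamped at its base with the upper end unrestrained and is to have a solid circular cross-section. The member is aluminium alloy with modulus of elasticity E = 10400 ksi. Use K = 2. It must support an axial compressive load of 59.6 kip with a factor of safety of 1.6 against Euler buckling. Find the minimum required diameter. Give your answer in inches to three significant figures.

d ≈ 3.24 in

Required P_cr = n·P = 1.6 × 59.6 = 95.36 kip
L_e = K·L = 2 × 38.1 = 76.20 in
Required I = P_cr·L_e²/(π²E) = 9.536×10^4 × 76.20² / (π² × 1.04×10^7) = 5.394 in⁴
Solid circle: I = πd⁴/64  ⇒  d = (64I/π)^(1/4) = (64×5.394/π)^(1/4) = 3.24 in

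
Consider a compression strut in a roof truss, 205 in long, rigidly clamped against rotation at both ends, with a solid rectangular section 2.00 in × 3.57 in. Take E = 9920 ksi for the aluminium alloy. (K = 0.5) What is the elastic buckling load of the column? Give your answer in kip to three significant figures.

Buckling occurs about the weak axis: I_min = h·b³/12 with b = 2.00 in (the shorter side).
I_min = 3.57×2.00³/12 = 2.380 in⁴
Effective length L_e = K·L = 0.5 × 205 = 102.5 in
P_cr = π²EI / L_e² = π² × 9920×10³ × 2.380 / 102.5² = 2.218×10^4 lb

P_cr ≈ 22.2 kip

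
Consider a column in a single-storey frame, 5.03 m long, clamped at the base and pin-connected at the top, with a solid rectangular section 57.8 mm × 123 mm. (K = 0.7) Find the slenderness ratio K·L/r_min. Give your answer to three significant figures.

λ ≈ 211

Buckling occurs about the weak axis: I_min = h·b³/12 with b = 57.8 mm (the shorter side).
I_min = 123×57.8³/12 = 1.979×10^6 mm⁴
A = 7.109×10^3 mm²;  r_min = √(I/A) = √(1.979×10^6/7.109×10^3) = 16.69 mm
L_e = K·L = 0.7 × 5.03 m = 3.521 m = 3521.0 mm
λ = L_e / r_min = 3521.0 / 16.69 = 211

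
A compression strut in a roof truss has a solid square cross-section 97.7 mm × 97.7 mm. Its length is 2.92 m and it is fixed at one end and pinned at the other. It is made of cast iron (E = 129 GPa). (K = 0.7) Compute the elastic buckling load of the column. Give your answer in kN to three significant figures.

P_cr ≈ 2310 kN

I = a⁴/12 = 97.7⁴/12 = 7.593×10^6 mm⁴
I = 7.593×10^6 mm⁴ = 7.593×10^-6 m⁴
Effective length L_e = K·L = 0.7 × 2.92 = 2.044 m
P_cr = π²EI / L_e² = π² × 129×10⁹ × 7.593×10^-6 / 2.044² = 2.314×10^6 N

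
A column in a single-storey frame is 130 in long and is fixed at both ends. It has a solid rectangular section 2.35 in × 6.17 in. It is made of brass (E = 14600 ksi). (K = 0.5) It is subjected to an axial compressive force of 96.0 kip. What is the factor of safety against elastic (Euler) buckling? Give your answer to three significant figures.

n ≈ 2.37

Buckling occurs about the weak axis: I_min = h·b³/12 with b = 2.35 in (the shorter side).
I_min = 6.17×2.35³/12 = 6.673 in⁴
Effective length L_e = K·L = 0.5 × 130 = 65.00 in
P_cr = π²EI / L_e² = π² × 14600×10³ × 6.673 / 65.00² = 2.276×10^5 lb
Factor of safety n = P_cr / P = 227.58 / 96.0 = 2.37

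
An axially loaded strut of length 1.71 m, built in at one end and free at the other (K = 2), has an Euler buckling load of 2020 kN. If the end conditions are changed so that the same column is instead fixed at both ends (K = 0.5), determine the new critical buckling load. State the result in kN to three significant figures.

P_cr ≈ 32300 kN

P_cr ∝ 1/K², so P_cr,new = P_cr,old × (K_old/K_new)² = 2020 × (2/0.5)²
= 2020 × 16.00 = 32300 kN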